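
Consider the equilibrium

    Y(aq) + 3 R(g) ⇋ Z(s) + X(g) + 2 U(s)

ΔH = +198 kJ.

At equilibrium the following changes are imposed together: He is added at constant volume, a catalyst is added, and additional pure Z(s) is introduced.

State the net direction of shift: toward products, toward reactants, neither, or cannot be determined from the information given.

At constant volume, adding an inert gas leaves every reacting species' partial pressure unchanged, so Q is unchanged — no shift from this change.
A catalyst speeds both forward and reverse rates equally; it changes neither Q nor K — no shift from this change.
Z is a pure solid; its activity is 1 regardless of amount, so Q is unaffected — no shift from this change.
None of the changes alters Q relative to K, so there is no net shift.

no shift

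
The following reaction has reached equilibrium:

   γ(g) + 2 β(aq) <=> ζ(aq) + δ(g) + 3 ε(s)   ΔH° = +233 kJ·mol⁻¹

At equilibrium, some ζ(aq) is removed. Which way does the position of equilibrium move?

right

Removing ζ (aq), a product, drives the reaction to the right.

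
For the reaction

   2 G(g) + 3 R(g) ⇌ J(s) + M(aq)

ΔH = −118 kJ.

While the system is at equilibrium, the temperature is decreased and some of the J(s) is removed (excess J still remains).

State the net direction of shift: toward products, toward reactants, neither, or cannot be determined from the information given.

The forward reaction is exothermic. Lowering T favours the exothermic direction — shift to the right.
J is a pure solid; its activity is 1 regardless of amount, so Q is unaffected — no shift from this change.
Only the nonzero effect(s) matter; the net shift is to the right.

right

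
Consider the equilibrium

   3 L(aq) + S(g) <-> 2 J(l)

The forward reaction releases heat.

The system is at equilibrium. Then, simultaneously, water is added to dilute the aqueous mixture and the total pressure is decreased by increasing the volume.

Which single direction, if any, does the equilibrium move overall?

Dilution lowers every aqueous concentration by the same factor. Δn_aq = 0 − 3 = -3, so the system shifts toward the side with more dissolved moles — to the left.
Gas moles: reactants 1, products 0 (Δn_gas = -1). Expansion shifts the system toward the side with more moles of gas — to the left.
All effects act in the same direction — net shift to the left.

left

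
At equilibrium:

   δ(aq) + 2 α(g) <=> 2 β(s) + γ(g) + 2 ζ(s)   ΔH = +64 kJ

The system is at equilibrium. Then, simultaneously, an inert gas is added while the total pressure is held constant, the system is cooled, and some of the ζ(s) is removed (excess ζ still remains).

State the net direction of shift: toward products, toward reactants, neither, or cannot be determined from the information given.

Adding inert gas at constant total pressure expands the volume and lowers every reacting partial pressure. With Δn_gas = 1 − 2 = -1, Q moves away from K toward the side with fewer gas moles, so the system shifts toward the side with more gas moles — to the left.
The forward reaction is endothermic. Lowering T favours the exothermic direction — shift to the left.
ζ is a pure solid; its activity is 1 regardless of amount, so Q is unaffected — no shift from this change.
Only the nonzero effect(s) matter; the net shift is to the left.

left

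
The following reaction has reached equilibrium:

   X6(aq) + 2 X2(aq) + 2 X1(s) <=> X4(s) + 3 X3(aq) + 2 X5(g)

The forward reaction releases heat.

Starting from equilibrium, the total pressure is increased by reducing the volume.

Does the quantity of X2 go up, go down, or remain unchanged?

increases

Gas moles: reactants 0, products 2 (Δn_gas = +2). Compression shifts the system toward the side with fewer moles of gas — to the left.
The net shift is to the left. X2 is a reactant, so its amount increases.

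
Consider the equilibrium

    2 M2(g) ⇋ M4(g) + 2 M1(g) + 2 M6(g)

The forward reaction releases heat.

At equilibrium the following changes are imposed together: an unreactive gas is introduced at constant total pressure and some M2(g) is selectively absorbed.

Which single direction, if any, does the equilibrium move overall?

cannot be determined

Adding inert gas at constant total pressure expands the volume and lowers every reacting partial pressure. With Δn_gas = 5 − 2 = +3, Q moves away from K toward the side with fewer gas moles, so the system shifts toward the side with more gas moles — to the right.
Removing M2 (g), a reactant, drives the reaction to the left.
The individual effects push in opposite directions; without quantitative information the net direction cannot be determined.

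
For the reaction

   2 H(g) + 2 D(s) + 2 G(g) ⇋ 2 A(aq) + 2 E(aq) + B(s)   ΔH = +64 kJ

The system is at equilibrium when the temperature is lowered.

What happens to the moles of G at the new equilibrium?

increases

The forward reaction is endothermic. Lowering T favours the exothermic direction — shift to the left.
The net shift is to the left. G is a reactant, so its amount increases.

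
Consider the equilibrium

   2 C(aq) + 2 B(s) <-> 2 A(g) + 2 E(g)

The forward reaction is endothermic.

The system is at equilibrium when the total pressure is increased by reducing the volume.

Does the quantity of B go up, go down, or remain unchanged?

Gas moles: reactants 0, products 4 (Δn_gas = +4). Compression shifts the system toward the side with fewer moles of gas — to the left.
The net shift is to the left. B is a reactant, so its amount increases.

increases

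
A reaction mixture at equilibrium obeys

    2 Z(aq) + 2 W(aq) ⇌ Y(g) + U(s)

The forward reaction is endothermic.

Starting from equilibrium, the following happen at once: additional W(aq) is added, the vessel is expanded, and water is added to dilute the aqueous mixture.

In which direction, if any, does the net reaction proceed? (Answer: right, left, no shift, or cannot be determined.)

cannot be determined

Adding W (aq), a reactant, drives the reaction to the right.
Gas moles: reactants 0, products 1 (Δn_gas = +1). Expansion shifts the system toward the side with more moles of gas — to the right.
Dilution lowers every aqueous concentration by the same factor. Δn_aq = 0 − 4 = -4, so the system shifts toward the side with more dissolved moles — to the left.
The individual effects push in opposite directions; without quantitative information the net direction cannot be determined.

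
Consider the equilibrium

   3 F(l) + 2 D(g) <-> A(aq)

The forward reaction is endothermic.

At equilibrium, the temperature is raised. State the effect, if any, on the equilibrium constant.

increases

K depends on temperature via the van 't Hoff relation. The forward reaction is endothermic, so raising T increases K.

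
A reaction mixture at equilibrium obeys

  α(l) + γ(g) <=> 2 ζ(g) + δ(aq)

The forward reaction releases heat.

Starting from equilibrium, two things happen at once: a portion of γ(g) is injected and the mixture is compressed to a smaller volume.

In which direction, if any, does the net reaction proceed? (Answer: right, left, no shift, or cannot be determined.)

cannot be determined

Adding γ (g), a reactant, drives the reaction to the right.
Gas moles: reactants 1, products 2 (Δn_gas = +1). Compression shifts the system toward the side with fewer moles of gas — to the left.
The individual effects push in opposite directions; without quantitative information the net direction cannot be determined.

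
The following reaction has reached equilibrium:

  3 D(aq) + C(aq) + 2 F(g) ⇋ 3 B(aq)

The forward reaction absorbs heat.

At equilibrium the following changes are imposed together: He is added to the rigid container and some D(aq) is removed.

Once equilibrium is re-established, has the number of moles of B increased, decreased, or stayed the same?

At constant volume, adding an inert gas leaves every reacting species' partial pressure unchanged, so Q is unchanged — no shift from this change.
Removing D (aq), a reactant, drives the reaction to the left.
The net shift is to the left. B is a product, so its amount decreases.

decreases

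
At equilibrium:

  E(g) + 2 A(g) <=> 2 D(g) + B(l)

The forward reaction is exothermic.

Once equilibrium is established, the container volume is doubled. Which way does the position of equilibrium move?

left

Gas moles: reactants 3, products 2 (Δn_gas = -1). Expansion shifts the system toward the side with more moles of gas — to the left.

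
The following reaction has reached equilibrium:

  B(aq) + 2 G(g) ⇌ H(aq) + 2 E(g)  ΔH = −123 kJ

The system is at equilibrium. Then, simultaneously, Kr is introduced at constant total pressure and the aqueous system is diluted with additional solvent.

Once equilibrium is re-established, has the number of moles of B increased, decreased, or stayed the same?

unchanged

Adding inert gas at constant total pressure expands the volume, scaling every reacting partial pressure by the same factor. Δn_gas = 2 − 2 = 0, so Q is unchanged — no shift.
Dilution scales every aqueous concentration by the same factor. Δn_aq = 1 − 1 = 0, so Q is unchanged — no shift.
No net shift occurs, so the amount of B is unchanged.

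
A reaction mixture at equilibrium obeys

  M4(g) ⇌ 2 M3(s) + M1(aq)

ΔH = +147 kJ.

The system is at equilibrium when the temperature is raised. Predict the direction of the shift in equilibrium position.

right

The forward reaction is endothermic. Raising T favours the endothermic direction — shift to the right.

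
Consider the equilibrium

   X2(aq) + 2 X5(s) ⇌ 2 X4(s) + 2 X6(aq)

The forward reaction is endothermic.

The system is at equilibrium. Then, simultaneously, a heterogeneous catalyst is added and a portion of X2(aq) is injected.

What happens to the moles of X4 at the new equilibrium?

A catalyst speeds both forward and reverse rates equally; it changes neither Q nor K — no shift from this change.
Adding X2 (aq), a reactant, drives the reaction to the right.
The net shift is to the right. X4 is a product, so its amount increases.

increases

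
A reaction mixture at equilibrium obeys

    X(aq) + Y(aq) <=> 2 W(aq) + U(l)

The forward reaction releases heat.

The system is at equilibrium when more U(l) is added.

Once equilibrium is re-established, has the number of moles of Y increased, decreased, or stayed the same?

U is a pure liquid; its activity is 1 regardless of amount, so Q is unaffected — no shift from this change.
No net shift occurs, so the amount of Y is unchanged.

unchanged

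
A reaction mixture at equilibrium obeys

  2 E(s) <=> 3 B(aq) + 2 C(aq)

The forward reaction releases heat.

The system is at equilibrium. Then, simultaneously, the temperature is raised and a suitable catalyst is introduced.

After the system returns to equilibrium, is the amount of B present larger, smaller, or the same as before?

decreases

The forward reaction is exothermic. Raising T favours the endothermic direction — shift to the left.
A catalyst speeds both forward and reverse rates equally; it changes neither Q nor K — no shift from this change.
The net shift is to the left. B is a product, so its amount decreases.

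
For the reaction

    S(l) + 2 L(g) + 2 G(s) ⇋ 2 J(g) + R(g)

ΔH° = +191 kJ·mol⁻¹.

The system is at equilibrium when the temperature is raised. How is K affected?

increases

K depends on temperature via the van 't Hoff relation. The forward reaction is endothermic, so raising T increases K.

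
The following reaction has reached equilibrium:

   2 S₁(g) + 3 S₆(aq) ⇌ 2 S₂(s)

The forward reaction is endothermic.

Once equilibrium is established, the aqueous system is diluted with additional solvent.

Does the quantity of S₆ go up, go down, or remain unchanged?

Dilution lowers every aqueous concentration by the same factor. Δn_aq = 0 − 3 = -3, so the system shifts toward the side with more dissolved moles — to the left.
The net shift is to the left. S₆ is a reactant, so its amount increases.

increases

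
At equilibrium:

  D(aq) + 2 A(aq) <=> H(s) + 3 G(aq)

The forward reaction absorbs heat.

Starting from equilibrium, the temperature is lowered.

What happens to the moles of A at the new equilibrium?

The forward reaction is endothermic. Lowering T favours the exothermic direction — shift to the left.
The net shift is to the left. A is a reactant, so its amount increases.

increases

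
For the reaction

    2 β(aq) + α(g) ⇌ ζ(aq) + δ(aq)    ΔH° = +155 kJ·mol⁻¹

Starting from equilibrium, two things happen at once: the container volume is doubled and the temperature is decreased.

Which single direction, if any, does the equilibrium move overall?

Gas moles: reactants 1, products 0 (Δn_gas = -1). Expansion shifts the system toward the side with more moles of gas — to the left.
The forward reaction is endothermic. Lowering T favours the exothermic direction — shift to the left.
All effects act in the same direction — net shift to the left.

left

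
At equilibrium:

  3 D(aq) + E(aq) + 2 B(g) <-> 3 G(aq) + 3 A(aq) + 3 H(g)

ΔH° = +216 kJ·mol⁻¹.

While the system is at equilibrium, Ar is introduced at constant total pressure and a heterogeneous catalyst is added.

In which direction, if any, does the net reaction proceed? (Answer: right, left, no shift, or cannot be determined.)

Adding inert gas at constant total pressure expands the volume and lowers every reacting partial pressure. With Δn_gas = 3 − 2 = +1, Q moves away from K toward the side with fewer gas moles, so the system shifts toward the side with more gas moles — to the right.
A catalyst speeds both forward and reverse rates equally; it changes neither Q nor K — no shift from this change.
Only the nonzero effect(s) matter; the net shift is to the right.

right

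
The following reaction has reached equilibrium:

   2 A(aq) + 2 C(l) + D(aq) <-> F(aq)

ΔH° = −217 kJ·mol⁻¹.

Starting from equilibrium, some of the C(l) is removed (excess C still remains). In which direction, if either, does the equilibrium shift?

no shift

C is a pure liquid; its activity is 1 regardless of amount, so Q is unaffected — no shift from this change.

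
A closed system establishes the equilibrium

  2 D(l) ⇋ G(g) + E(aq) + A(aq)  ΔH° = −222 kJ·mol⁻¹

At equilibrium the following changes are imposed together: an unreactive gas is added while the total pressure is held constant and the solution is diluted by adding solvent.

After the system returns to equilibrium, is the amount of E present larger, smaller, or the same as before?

increases

Adding inert gas at constant total pressure expands the volume and lowers every reacting partial pressure. With Δn_gas = 1 − 0 = +1, Q moves away from K toward the side with fewer gas moles, so the system shifts toward the side with more gas moles — to the right.
Dilution lowers every aqueous concentration by the same factor. Δn_aq = 2 − 0 = +2, so the system shifts toward the side with more dissolved moles — to the right.
The net shift is to the right. E is a product, so its amount increases.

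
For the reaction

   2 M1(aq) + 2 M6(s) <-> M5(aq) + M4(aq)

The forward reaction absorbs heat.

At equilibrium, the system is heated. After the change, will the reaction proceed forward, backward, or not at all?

The forward reaction is endothermic. Raising T favours the endothermic direction — shift to the right.

right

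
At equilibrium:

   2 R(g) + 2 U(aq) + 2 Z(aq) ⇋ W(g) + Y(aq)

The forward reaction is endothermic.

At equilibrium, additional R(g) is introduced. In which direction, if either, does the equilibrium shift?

right

Adding R (g), a reactant, drives the reaction to the right.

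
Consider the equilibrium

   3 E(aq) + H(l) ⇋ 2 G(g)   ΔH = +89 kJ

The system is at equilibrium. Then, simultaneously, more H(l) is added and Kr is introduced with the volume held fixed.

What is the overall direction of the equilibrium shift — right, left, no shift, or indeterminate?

no shift

H is a pure liquid; its activity is 1 regardless of amount, so Q is unaffected — no shift from this change.
At constant volume, adding an inert gas leaves every reacting species' partial pressure unchanged, so Q is unchanged — no shift from this change.
None of the changes alters Q relative to K, so there is no net shift.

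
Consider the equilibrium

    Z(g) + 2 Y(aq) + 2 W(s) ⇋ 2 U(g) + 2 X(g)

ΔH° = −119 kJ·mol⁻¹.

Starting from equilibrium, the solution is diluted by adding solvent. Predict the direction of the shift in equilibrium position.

Dilution lowers every aqueous concentration by the same factor. Δn_aq = 0 − 2 = -2, so the system shifts toward the side with more dissolved moles — to the left.

left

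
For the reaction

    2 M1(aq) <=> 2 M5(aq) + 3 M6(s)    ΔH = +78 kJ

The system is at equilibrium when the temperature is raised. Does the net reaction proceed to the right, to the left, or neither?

right

The forward reaction is endothermic. Raising T favours the endothermic direction — shift to the right.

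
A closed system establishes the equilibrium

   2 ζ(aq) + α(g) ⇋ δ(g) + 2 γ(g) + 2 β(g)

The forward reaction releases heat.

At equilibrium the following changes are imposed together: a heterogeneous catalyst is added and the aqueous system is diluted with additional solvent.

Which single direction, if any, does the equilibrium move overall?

left

A catalyst speeds both forward and reverse rates equally; it changes neither Q nor K — no shift from this change.
Dilution lowers every aqueous concentration by the same factor. Δn_aq = 0 − 2 = -2, so the system shifts toward the side with more dissolved moles — to the left.
Only the nonzero effect(s) matter; the net shift is to the left.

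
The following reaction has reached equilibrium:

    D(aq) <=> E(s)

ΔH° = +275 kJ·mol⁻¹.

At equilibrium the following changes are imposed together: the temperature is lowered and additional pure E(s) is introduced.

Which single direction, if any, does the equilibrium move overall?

left

The forward reaction is endothermic. Lowering T favours the exothermic direction — shift to the left.
E is a pure solid; its activity is 1 regardless of amount, so Q is unaffected — no shift from this change.
Only the nonzero effect(s) matter; the net shift is to the left.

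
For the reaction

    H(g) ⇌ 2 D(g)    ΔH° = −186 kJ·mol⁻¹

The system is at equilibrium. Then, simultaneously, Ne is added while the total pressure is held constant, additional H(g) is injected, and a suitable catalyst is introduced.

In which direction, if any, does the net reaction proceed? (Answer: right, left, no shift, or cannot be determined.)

Adding inert gas at constant total pressure expands the volume and lowers every reacting partial pressure. With Δn_gas = 2 − 1 = +1, Q moves away from K toward the side with fewer gas moles, so the system shifts toward the side with more gas moles — to the right.
Adding H (g), a reactant, drives the reaction to the right.
A catalyst speeds both forward and reverse rates equally; it changes neither Q nor K — no shift from this change.
Only the nonzero effect(s) matter; the net shift is to the right.

right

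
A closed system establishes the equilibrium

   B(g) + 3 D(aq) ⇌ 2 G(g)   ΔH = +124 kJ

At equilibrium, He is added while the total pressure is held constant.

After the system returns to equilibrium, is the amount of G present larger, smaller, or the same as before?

Adding inert gas at constant total pressure expands the volume and lowers every reacting partial pressure. With Δn_gas = 2 − 1 = +1, Q moves away from K toward the side with fewer gas moles, so the system shifts toward the side with more gas moles — to the right.
The net shift is to the right. G is a product, so its amount increases.

increases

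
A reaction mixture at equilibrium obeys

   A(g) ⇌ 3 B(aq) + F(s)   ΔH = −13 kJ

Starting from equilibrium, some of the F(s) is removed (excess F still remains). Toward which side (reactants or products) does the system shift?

no shift

F is a pure solid; its activity is 1 regardless of amount, so Q is unaffected — no shift from this change.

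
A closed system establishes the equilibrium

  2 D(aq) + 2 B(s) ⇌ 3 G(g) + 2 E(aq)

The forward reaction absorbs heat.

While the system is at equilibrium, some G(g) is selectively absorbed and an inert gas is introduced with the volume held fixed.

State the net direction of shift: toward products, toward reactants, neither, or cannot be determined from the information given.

Removing G (g), a product, drives the reaction to the right.
At constant volume, adding an inert gas leaves every reacting species' partial pressure unchanged, so Q is unchanged — no shift from this change.
Only the nonzero effect(s) matter; the net shift is to the right.

right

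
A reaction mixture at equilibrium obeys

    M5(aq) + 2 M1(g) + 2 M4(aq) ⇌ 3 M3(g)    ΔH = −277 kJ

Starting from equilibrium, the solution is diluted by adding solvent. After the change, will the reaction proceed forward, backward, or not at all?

Dilution lowers every aqueous concentration by the same factor. Δn_aq = 0 − 3 = -3, so the system shifts toward the side with more dissolved moles — to the left.

left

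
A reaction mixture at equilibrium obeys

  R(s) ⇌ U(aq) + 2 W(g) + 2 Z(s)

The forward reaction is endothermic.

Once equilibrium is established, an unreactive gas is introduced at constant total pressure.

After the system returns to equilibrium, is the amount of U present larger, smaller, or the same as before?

Adding inert gas at constant total pressure expands the volume and lowers every reacting partial pressure. With Δn_gas = 2 − 0 = +2, Q moves away from K toward the side with fewer gas moles, so the system shifts toward the side with more gas moles — to the right.
The net shift is to the right. U is a product, so its amount increases.

increases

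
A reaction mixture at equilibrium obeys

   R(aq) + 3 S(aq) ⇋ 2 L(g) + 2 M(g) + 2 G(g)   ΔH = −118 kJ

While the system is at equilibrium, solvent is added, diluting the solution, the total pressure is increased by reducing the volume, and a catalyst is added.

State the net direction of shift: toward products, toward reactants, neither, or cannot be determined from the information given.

Dilution lowers every aqueous concentration by the same factor. Δn_aq = 0 − 4 = -4, so the system shifts toward the side with more dissolved moles — to the left.
Gas moles: reactants 0, products 6 (Δn_gas = +6). Compression shifts the system toward the side with fewer moles of gas — to the left.
A catalyst speeds both forward and reverse rates equally; it changes neither Q nor K — no shift from this change.
Only the nonzero effect(s) matter; the net shift is to the left.

left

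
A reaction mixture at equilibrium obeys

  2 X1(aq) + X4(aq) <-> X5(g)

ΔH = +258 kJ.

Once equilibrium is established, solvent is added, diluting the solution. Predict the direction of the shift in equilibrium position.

Dilution lowers every aqueous concentration by the same factor. Δn_aq = 0 − 3 = -3, so the system shifts toward the side with more dissolved moles — to the left.

left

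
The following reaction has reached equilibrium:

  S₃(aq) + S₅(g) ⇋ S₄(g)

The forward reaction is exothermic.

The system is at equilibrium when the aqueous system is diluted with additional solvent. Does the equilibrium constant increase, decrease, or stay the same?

The equilibrium constant depends only on temperature. This perturbation may move the position of equilibrium, but since T is unchanged, K itself is unchanged.

unchanged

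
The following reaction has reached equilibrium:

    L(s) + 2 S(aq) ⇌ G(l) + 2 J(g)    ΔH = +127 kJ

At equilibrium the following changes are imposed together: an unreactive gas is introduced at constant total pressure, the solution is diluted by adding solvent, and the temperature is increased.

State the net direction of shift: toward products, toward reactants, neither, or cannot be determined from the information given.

cannot be determined

Adding inert gas at constant total pressure expands the volume and lowers every reacting partial pressure. With Δn_gas = 2 − 0 = +2, Q moves away from K toward the side with fewer gas moles, so the system shifts toward the side with more gas moles — to the right.
Dilution lowers every aqueous concentration by the same factor. Δn_aq = 0 − 2 = -2, so the system shifts toward the side with more dissolved moles — to the left.
The forward reaction is endothermic. Raising T favours the endothermic direction — shift to the right.
The individual effects push in opposite directions; without quantitative information the net direction cannot be determined.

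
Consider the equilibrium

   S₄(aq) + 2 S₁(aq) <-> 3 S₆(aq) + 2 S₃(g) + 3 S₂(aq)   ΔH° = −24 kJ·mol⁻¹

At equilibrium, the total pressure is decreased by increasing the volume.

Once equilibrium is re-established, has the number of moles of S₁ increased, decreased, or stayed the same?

Gas moles: reactants 0, products 2 (Δn_gas = +2). Expansion shifts the system toward the side with more moles of gas — to the right.
The net shift is to the right. S₁ is a reactant, so its amount decreases.

decreases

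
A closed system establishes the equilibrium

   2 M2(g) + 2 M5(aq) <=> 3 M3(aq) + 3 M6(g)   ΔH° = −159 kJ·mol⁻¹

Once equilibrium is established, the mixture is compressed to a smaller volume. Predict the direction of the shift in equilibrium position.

left

Gas moles: reactants 2, products 3 (Δn_gas = +1). Compression shifts the system toward the side with fewer moles of gas — to the left.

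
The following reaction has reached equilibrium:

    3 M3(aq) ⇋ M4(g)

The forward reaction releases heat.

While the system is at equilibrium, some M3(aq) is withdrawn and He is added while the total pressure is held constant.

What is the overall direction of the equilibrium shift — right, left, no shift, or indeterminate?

Removing M3 (aq), a reactant, drives the reaction to the left.
Adding inert gas at constant total pressure expands the volume and lowers every reacting partial pressure. With Δn_gas = 1 − 0 = +1, Q moves away from K toward the side with fewer gas moles, so the system shifts toward the side with more gas moles — to the right.
The individual effects push in opposite directions; without quantitative information the net direction cannot be determined.

cannot be determined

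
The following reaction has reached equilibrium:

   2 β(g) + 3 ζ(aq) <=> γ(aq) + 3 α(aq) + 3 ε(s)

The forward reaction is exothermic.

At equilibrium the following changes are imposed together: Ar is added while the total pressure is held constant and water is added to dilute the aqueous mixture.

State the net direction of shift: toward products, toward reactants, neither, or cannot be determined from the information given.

cannot be determined

Adding inert gas at constant total pressure expands the volume and lowers every reacting partial pressure. With Δn_gas = 0 − 2 = -2, Q moves away from K toward the side with fewer gas moles, so the system shifts toward the side with more gas moles — to the left.
Dilution lowers every aqueous concentration by the same factor. Δn_aq = 4 − 3 = +1, so the system shifts toward the side with more dissolved moles — to the right.
The individual effects push in opposite directions; without quantitative information the net direction cannot be determined.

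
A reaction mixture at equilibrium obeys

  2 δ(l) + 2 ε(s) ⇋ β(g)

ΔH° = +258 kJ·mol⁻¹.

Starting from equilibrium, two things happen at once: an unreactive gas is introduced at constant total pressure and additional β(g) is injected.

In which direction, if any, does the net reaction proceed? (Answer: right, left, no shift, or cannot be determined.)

cannot be determined

Adding inert gas at constant total pressure expands the volume and lowers every reacting partial pressure. With Δn_gas = 1 − 0 = +1, Q moves away from K toward the side with fewer gas moles, so the system shifts toward the side with more gas moles — to the right.
Adding β (g), a product, drives the reaction to the left.
The individual effects push in opposite directions; without quantitative information the net direction cannot be determined.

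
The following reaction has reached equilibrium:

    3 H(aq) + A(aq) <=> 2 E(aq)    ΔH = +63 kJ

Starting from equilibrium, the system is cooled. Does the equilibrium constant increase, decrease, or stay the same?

decreases

K depends on temperature via the van 't Hoff relation. The forward reaction is endothermic, so lowering T decreases K.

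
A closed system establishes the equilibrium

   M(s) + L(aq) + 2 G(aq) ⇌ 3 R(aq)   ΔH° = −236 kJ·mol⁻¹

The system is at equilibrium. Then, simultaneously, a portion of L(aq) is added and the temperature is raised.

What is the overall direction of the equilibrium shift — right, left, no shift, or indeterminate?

cannot be determined

Adding L (aq), a reactant, drives the reaction to the right.
The forward reaction is exothermic. Raising T favours the endothermic direction — shift to the left.
The individual effects push in opposite directions; without quantitative information the net direction cannot be determined.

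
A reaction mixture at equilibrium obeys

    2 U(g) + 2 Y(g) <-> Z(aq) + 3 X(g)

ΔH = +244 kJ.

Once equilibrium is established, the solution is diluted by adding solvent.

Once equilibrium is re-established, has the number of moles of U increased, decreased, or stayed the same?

Dilution lowers every aqueous concentration by the same factor. Δn_aq = 1 − 0 = +1, so the system shifts toward the side with more dissolved moles — to the right.
The net shift is to the right. U is a reactant, so its amount decreases.

decreases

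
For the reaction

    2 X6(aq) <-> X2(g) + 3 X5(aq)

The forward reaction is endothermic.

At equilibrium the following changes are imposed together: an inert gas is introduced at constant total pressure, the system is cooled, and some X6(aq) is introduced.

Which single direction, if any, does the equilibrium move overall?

cannot be determined

Adding inert gas at constant total pressure expands the volume and lowers every reacting partial pressure. With Δn_gas = 1 − 0 = +1, Q moves away from K toward the side with fewer gas moles, so the system shifts toward the side with more gas moles — to the right.
The forward reaction is endothermic. Lowering T favours the exothermic direction — shift to the left.
Adding X6 (aq), a reactant, drives the reaction to the right.
The individual effects push in opposite directions; without quantitative information the net direction cannot be determined.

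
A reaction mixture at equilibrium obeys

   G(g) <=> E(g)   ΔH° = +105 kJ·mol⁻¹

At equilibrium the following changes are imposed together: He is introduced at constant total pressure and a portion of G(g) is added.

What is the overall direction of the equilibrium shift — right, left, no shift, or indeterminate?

Adding inert gas at constant total pressure expands the volume, scaling every reacting partial pressure by the same factor. Δn_gas = 1 − 1 = 0, so Q is unchanged — no shift.
Adding G (g), a reactant, drives the reaction to the right.
Only the nonzero effect(s) matter; the net shift is to the right.

right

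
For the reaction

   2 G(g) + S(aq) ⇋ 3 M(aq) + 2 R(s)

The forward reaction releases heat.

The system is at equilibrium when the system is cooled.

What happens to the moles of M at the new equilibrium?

The forward reaction is exothermic. Lowering T favours the exothermic direction — shift to the right.
The net shift is to the right. M is a product, so its amount increases.

increases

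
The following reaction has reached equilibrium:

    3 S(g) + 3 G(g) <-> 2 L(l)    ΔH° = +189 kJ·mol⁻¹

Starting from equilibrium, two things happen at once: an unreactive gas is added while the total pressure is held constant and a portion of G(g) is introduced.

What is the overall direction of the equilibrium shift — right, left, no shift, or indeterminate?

cannot be determined

Adding inert gas at constant total pressure expands the volume and lowers every reacting partial pressure. With Δn_gas = 0 − 6 = -6, Q moves away from K toward the side with fewer gas moles, so the system shifts toward the side with more gas moles — to the left.
Adding G (g), a reactant, drives the reaction to the right.
The individual effects push in opposite directions; without quantitative information the net direction cannot be determined.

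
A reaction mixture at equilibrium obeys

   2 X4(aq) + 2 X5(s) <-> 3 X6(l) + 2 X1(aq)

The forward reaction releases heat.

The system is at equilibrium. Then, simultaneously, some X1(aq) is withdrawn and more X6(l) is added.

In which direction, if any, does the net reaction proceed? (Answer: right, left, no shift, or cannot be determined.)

Removing X1 (aq), a product, drives the reaction to the right.
X6 is a pure liquid; its activity is 1 regardless of amount, so Q is unaffected — no shift from this change.
Only the nonzero effect(s) matter; the net shift is to the right.

right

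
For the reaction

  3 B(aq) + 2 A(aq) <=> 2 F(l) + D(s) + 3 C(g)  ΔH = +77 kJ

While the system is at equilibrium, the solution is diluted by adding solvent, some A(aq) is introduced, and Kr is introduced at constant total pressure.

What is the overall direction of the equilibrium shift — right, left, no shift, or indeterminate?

cannot be determined

Dilution lowers every aqueous concentration by the same factor. Δn_aq = 0 − 5 = -5, so the system shifts toward the side with more dissolved moles — to the left.
Adding A (aq), a reactant, drives the reaction to the right.
Adding inert gas at constant total pressure expands the volume and lowers every reacting partial pressure. With Δn_gas = 3 − 0 = +3, Q moves away from K toward the side with fewer gas moles, so the system shifts toward the side with more gas moles — to the right.
The individual effects push in opposite directions; without quantitative information the net direction cannot be determined.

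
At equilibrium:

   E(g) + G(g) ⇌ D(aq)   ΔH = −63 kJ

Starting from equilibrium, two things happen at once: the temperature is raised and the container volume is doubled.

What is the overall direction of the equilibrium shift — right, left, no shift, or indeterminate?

left

The forward reaction is exothermic. Raising T favours the endothermic direction — shift to the left.
Gas moles: reactants 2, products 0 (Δn_gas = -2). Expansion shifts the system toward the side with more moles of gas — to the left.
All effects act in the same direction — net shift to the left.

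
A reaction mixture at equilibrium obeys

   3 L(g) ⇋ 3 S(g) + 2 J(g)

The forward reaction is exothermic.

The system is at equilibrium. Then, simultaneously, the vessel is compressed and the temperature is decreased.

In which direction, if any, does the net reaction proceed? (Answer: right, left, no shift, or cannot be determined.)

Gas moles: reactants 3, products 5 (Δn_gas = +2). Compression shifts the system toward the side with fewer moles of gas — to the left.
The forward reaction is exothermic. Lowering T favours the exothermic direction — shift to the right.
The individual effects push in opposite directions; without quantitative information the net direction cannot be determined.

cannot be determined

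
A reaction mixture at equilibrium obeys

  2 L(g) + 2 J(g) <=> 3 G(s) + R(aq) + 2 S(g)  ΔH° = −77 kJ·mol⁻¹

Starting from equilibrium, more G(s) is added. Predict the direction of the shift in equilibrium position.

no shift

G is a pure solid; its activity is 1 regardless of amount, so Q is unaffected — no shift from this change.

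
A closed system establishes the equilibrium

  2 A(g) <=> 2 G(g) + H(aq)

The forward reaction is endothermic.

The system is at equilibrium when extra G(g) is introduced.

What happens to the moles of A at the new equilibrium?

increases

Adding G (g), a product, drives the reaction to the left.
The net shift is to the left. A is a reactant, so its amount increases.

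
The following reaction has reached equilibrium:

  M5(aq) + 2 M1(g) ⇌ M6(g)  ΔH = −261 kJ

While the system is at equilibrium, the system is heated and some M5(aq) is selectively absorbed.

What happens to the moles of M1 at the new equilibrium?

increases

The forward reaction is exothermic. Raising T favours the endothermic direction — shift to the left.
Removing M5 (aq), a reactant, drives the reaction to the left.
The net shift is to the left. M1 is a reactant, so its amount increases.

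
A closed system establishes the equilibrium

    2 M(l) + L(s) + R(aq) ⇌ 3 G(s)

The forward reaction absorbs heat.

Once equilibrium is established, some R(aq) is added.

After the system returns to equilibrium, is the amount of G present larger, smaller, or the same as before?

Adding R (aq), a reactant, drives the reaction to the right.
The net shift is to the right. G is a product, so its amount increases.

increases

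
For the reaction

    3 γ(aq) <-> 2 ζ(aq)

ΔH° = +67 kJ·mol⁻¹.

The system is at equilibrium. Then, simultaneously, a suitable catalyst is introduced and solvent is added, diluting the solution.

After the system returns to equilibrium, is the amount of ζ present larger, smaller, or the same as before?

A catalyst speeds both forward and reverse rates equally; it changes neither Q nor K — no shift from this change.
Dilution lowers every aqueous concentration by the same factor. Δn_aq = 2 − 3 = -1, so the system shifts toward the side with more dissolved moles — to the left.
The net shift is to the left. ζ is a product, so its amount decreases.

decreases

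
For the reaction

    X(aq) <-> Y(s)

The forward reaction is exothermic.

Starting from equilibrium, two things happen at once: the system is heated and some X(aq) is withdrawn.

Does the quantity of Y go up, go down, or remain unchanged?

The forward reaction is exothermic. Raising T favours the endothermic direction — shift to the left.
Removing X (aq), a reactant, drives the reaction to the left.
The net shift is to the left. Y is a product, so its amount decreases.

decreases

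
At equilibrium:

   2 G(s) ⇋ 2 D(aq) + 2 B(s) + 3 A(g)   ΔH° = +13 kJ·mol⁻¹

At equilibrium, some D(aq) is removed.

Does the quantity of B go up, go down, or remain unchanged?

increases

Removing D (aq), a product, drives the reaction to the right.
The net shift is to the right. B is a product, so its amount increases.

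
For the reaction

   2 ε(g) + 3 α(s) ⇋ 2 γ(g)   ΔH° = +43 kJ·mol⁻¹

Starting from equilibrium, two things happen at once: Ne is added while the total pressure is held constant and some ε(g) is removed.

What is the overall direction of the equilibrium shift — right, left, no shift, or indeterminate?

left

Adding inert gas at constant total pressure expands the volume, scaling every reacting partial pressure by the same factor. Δn_gas = 2 − 2 = 0, so Q is unchanged — no shift.
Removing ε (g), a reactant, drives the reaction to the left.
Only the nonzero effect(s) matter; the net shift is to the left.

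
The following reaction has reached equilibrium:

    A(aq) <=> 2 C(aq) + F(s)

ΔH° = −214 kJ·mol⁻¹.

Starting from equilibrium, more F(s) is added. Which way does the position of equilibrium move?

no shift

F is a pure solid; its activity is 1 regardless of amount, so Q is unaffected — no shift from this change.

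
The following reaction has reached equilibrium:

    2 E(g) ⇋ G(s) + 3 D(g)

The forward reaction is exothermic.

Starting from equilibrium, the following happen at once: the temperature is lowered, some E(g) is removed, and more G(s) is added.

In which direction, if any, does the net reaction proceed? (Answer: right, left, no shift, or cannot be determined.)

The forward reaction is exothermic. Lowering T favours the exothermic direction — shift to the right.
Removing E (g), a reactant, drives the reaction to the left.
G is a pure solid; its activity is 1 regardless of amount, so Q is unaffected — no shift from this change.
The individual effects push in opposite directions; without quantitative information the net direction cannot be determined.

cannot be determined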